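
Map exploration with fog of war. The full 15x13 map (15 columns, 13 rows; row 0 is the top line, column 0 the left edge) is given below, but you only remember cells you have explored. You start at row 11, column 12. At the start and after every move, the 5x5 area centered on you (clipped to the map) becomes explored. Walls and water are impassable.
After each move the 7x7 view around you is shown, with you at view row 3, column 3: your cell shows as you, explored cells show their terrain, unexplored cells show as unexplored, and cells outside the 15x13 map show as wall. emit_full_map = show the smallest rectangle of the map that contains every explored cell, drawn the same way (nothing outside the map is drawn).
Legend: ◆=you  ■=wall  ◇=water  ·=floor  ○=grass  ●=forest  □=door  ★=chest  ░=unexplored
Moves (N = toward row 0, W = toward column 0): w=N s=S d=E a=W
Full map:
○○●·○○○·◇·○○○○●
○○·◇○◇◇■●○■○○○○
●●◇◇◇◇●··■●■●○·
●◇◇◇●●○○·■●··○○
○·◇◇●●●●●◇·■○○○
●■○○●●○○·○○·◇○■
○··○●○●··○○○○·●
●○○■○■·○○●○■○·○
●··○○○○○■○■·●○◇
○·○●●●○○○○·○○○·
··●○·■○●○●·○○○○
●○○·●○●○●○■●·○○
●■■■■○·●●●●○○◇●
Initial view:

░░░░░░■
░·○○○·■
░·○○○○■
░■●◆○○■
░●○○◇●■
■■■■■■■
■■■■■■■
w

░░░░░░■
░■·●○◇■
░·○○○·■
░·○◆○○■
░■●·○○■
░●○○◇●■
■■■■■■■

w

░░░░░░■
░○■○·○■
░■·●○◇■
░·○◆○·■
░·○○○○■
░■●·○○■
░●○○◇●■

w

░░░░░░■
░○○○·●■
░○■○·○■
░■·◆○◇■
░·○○○·■
░·○○○○■
░■●·○○■

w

░░░░░░■
░○·◇○■■
░○○○·●■
░○■◆·○■
░■·●○◇■
░·○○○·■
░·○○○○■

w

░░░░░░■
░·■○○○■
░○·◇○■■
░○○◆·●■
░○■○·○■
░■·●○◇■
░·○○○·■

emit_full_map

·■○○○
○·◇○■
○○◆·●
○■○·○
■·●○◇
·○○○·
·○○○○
■●·○○
●○○◇●

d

░░░░░■■
·■○○○■■
○·◇○■■■
○○○◆●■■
○■○·○■■
■·●○◇■■
·○○○·■■

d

░░░░■■■
■○○○■■■
·◇○■■■■
○○·◆■■■
■○·○■■■
·●○◇■■■
○○○·■■■

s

■○○○■■■
·◇○■■■■
○○·●■■■
■○·◆■■■
·●○◇■■■
○○○·■■■
○○○○■■■

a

·■○○○■■
○·◇○■■■
○○○·●■■
○■○◆○■■
■·●○◇■■
·○○○·■■
·○○○○■■

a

░·■○○○■
░○·◇○■■
░○○○·●■
░○■◆·○■
░■·●○◇■
░·○○○·■
░·○○○○■

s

░○·◇○■■
░○○○·●■
░○■○·○■
░■·◆○◇■
░·○○○·■
░·○○○○■
░■●·○○■

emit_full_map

·■○○○
○·◇○■
○○○·●
○■○·○
■·◆○◇
·○○○·
·○○○○
■●·○○
●○○◇●

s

░○○○·●■
░○■○·○■
░■·●○◇■
░·○◆○·■
░·○○○○■
░■●·○○■
░●○○◇●■

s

░○■○·○■
░■·●○◇■
░·○○○·■
░·○◆○○■
░■●·○○■
░●○○◇●■
■■■■■■■

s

░■·●○◇■
░·○○○·■
░·○○○○■
░■●◆○○■
░●○○◇●■
■■■■■■■
■■■■■■■

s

░·○○○·■
░·○○○○■
░■●·○○■
░●○◆◇●■
■■■■■■■
■■■■■■■
■■■■■■■

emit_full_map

·■○○○
○·◇○■
○○○·●
○■○·○
■·●○◇
·○○○·
·○○○○
■●·○○
●○◆◇●

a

░░·○○○·
░●·○○○○
░○■●·○○
░●●◆○◇●
■■■■■■■
■■■■■■■
■■■■■■■

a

░░░·○○○
░○●·○○○
░●○■●·○
░●●◆○○◇
■■■■■■■
■■■■■■■
■■■■■■■

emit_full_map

░░·■○○○
░░○·◇○■
░░○○○·●
░░○■○·○
░░■·●○◇
░░·○○○·
○●·○○○○
●○■●·○○
●●◆○○◇●


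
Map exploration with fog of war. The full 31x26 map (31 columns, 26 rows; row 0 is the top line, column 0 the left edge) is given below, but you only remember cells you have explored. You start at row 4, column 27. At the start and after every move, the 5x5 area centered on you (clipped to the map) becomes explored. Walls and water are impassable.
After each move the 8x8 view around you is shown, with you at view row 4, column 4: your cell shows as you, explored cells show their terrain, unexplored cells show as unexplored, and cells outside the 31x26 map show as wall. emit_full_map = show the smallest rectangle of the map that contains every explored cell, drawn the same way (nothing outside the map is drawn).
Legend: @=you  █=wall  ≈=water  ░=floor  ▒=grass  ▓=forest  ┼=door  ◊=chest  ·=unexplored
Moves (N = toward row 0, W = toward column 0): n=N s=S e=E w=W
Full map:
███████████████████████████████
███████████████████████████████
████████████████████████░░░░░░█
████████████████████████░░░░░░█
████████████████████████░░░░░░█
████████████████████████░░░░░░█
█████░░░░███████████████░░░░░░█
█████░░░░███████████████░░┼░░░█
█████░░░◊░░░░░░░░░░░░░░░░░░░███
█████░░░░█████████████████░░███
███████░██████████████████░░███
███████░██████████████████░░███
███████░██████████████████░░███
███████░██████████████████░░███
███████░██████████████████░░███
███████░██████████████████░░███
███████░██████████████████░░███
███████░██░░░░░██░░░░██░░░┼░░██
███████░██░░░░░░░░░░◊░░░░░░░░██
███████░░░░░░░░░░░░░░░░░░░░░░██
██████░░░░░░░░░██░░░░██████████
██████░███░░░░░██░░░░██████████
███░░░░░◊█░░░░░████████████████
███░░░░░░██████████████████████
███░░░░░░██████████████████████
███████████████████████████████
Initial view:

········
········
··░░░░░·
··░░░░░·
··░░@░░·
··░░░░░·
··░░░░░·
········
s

········
··░░░░░·
··░░░░░·
··░░░░░·
··░░@░░·
··░░░░░·
··░┼░░░·
········

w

········
···░░░░░
··░░░░░░
··░░░░░░
··░░@░░░
··░░░░░░
··░░┼░░░
········

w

········
····░░░░
··█░░░░░
··█░░░░░
··█░@░░░
··█░░░░░
··█░░┼░░
········

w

········
·····░░░
··██░░░░
··██░░░░
··██@░░░
··██░░░░
··██░░┼░
········

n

········
········
··██░░░░
··██░░░░
··██@░░░
··██░░░░
··██░░░░
··██░░┼░

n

████████
········
··█████·
··██░░░░
··██@░░░
··██░░░░
··██░░░░
··██░░░░

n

████████
████████
··█████·
··█████·
··██@░░░
··██░░░░
··██░░░░
··██░░░░

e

████████
████████
·██████·
·██████·
·██░@░░░
·██░░░░░
·██░░░░░
·██░░░░░

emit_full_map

██████··
██████··
██░@░░░░
██░░░░░░
██░░░░░░
██░░░░░░
██░░░░░░
██░░┼░░░

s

████████
·██████·
·██████·
·██░░░░░
·██░@░░░
·██░░░░░
·██░░░░░
·██░░░░░

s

·██████·
·██████·
·██░░░░░
·██░░░░░
·██░@░░░
·██░░░░░
·██░░░░░
·██░░┼░░

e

██████··
██████··
██░░░░░░
██░░░░░░
██░░@░░░
██░░░░░░
██░░░░░░
██░░┼░░░

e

█████···
█████···
█░░░░░░·
█░░░░░░·
█░░░@░░·
█░░░░░░·
█░░░░░░·
█░░┼░░░·

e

████···█
████···█
░░░░░░██
░░░░░░██
░░░░@░██
░░░░░░██
░░░░░░██
░░┼░░░·█

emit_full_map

██████···
██████···
██░░░░░░█
██░░░░░░█
██░░░░@░█
██░░░░░░█
██░░░░░░█
██░░┼░░░·

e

███···██
███···██
░░░░░███
░░░░░███
░░░░@███
░░░░░███
░░░░░███
░┼░░░·██

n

████████
███···██
████████
░░░░░███
░░░░@███
░░░░░███
░░░░░███
░░░░░███

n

████████
████████
████████
████████
░░░░@███
░░░░░███
░░░░░███
░░░░░███

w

████████
████████
████████
████████
░░░░@░██
░░░░░░██
░░░░░░██
░░░░░░██

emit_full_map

█████████
█████████
██░░░░@░█
██░░░░░░█
██░░░░░░█
██░░░░░░█
██░░░░░░█
██░░┼░░░·

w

████████
████████
████████
████████
█░░░@░░█
█░░░░░░█
█░░░░░░█
█░░░░░░█

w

████████
████████
████████
████████
██░░@░░░
██░░░░░░
██░░░░░░
██░░░░░░

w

████████
████████
·███████
·███████
·██░@░░░
·██░░░░░
·██░░░░░
·██░░░░░

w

████████
████████
··██████
··██████
··██@░░░
··██░░░░
··██░░░░
··██░░░░

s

████████
··██████
··██████
··██░░░░
··██@░░░
··██░░░░
··██░░░░
··██░░░░

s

··██████
··██████
··██░░░░
··██░░░░
··██@░░░
··██░░░░
··██░░░░
··██░░┼░

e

·███████
·███████
·██░░░░░
·██░░░░░
·██░@░░░
·██░░░░░
·██░░░░░
·██░░┼░░

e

████████
████████
██░░░░░░
██░░░░░░
██░░@░░░
██░░░░░░
██░░░░░░
██░░┼░░░

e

████████
████████
█░░░░░░█
█░░░░░░█
█░░░@░░█
█░░░░░░█
█░░░░░░█
█░░┼░░░·

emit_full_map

█████████
█████████
██░░░░░░█
██░░░░░░█
██░░░@░░█
██░░░░░░█
██░░░░░░█
██░░┼░░░·

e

████████
████████
░░░░░░██
░░░░░░██
░░░░@░██
░░░░░░██
░░░░░░██
░░┼░░░·█

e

████████
████████
░░░░░███
░░░░░███
░░░░@███
░░░░░███
░░░░░███
░┼░░░·██

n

████████
████████
████████
░░░░░███
░░░░@███
░░░░░███
░░░░░███
░░░░░███

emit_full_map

█████████
█████████
██░░░░░░█
██░░░░░@█
██░░░░░░█
██░░░░░░█
██░░░░░░█
██░░┼░░░·


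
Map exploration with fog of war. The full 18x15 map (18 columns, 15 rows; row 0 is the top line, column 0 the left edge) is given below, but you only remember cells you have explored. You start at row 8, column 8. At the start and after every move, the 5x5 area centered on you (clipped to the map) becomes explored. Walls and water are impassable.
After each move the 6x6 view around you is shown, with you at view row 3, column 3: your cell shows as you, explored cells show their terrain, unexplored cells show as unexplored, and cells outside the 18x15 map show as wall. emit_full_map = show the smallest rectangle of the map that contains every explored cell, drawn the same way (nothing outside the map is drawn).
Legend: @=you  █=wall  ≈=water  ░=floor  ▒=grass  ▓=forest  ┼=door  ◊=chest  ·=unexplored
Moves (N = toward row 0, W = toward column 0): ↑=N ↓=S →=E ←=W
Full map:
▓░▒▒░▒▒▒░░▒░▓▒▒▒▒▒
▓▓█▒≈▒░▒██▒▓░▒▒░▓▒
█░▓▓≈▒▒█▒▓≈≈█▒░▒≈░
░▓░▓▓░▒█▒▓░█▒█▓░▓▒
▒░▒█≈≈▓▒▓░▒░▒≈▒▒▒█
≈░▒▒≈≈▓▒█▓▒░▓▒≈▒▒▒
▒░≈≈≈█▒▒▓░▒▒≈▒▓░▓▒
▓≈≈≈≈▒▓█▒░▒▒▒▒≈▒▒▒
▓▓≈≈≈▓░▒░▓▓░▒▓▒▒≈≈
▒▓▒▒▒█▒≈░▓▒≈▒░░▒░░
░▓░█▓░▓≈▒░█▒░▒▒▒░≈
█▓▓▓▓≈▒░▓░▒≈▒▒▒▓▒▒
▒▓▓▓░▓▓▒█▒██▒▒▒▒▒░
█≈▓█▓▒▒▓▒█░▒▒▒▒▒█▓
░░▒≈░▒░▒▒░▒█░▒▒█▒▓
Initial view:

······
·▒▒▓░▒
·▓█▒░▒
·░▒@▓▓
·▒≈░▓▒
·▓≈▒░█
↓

·▒▒▓░▒
·▓█▒░▒
·░▒░▓▓
·▒≈@▓▒
·▓≈▒░█
·▒░▓░▒

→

▒▒▓░▒·
▓█▒░▒▒
░▒░▓▓░
▒≈░@▒≈
▓≈▒░█▒
▒░▓░▒≈

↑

······
▒▒▓░▒▒
▓█▒░▒▒
░▒░@▓░
▒≈░▓▒≈
▓≈▒░█▒

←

······
·▒▒▓░▒
·▓█▒░▒
·░▒@▓▓
·▒≈░▓▒
·▓≈▒░█

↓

·▒▒▓░▒
·▓█▒░▒
·░▒░▓▓
·▒≈@▓▒
·▓≈▒░█
·▒░▓░▒

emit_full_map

▒▒▓░▒▒
▓█▒░▒▒
░▒░▓▓░
▒≈@▓▒≈
▓≈▒░█▒
▒░▓░▒≈

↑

······
·▒▒▓░▒
·▓█▒░▒
·░▒@▓▓
·▒≈░▓▒
·▓≈▒░█

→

······
▒▒▓░▒▒
▓█▒░▒▒
░▒░@▓░
▒≈░▓▒≈
▓≈▒░█▒

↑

······
·▒█▓▒░
▒▒▓░▒▒
▓█▒@▒▒
░▒░▓▓░
▒≈░▓▒≈

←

······
·▓▒█▓▒
·▒▒▓░▒
·▓█@░▒
·░▒░▓▓
·▒≈░▓▒

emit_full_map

▓▒█▓▒░
▒▒▓░▒▒
▓█@░▒▒
░▒░▓▓░
▒≈░▓▒≈
▓≈▒░█▒
▒░▓░▒≈

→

······
▓▒█▓▒░
▒▒▓░▒▒
▓█▒@▒▒
░▒░▓▓░
▒≈░▓▒≈

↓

▓▒█▓▒░
▒▒▓░▒▒
▓█▒░▒▒
░▒░@▓░
▒≈░▓▒≈
▓≈▒░█▒

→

▒█▓▒░·
▒▓░▒▒≈
█▒░▒▒▒
▒░▓@░▒
≈░▓▒≈▒
≈▒░█▒░

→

█▓▒░··
▓░▒▒≈▒
▒░▒▒▒▒
░▓▓@▒▓
░▓▒≈▒░
▒░█▒░▒

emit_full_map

▓▒█▓▒░··
▒▒▓░▒▒≈▒
▓█▒░▒▒▒▒
░▒░▓▓@▒▓
▒≈░▓▒≈▒░
▓≈▒░█▒░▒
▒░▓░▒≈··

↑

······
█▓▒░▓▒
▓░▒▒≈▒
▒░▒@▒▒
░▓▓░▒▓
░▓▒≈▒░

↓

█▓▒░▓▒
▓░▒▒≈▒
▒░▒▒▒▒
░▓▓@▒▓
░▓▒≈▒░
▒░█▒░▒

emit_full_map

▓▒█▓▒░▓▒
▒▒▓░▒▒≈▒
▓█▒░▒▒▒▒
░▒░▓▓@▒▓
▒≈░▓▒≈▒░
▓≈▒░█▒░▒
▒░▓░▒≈··


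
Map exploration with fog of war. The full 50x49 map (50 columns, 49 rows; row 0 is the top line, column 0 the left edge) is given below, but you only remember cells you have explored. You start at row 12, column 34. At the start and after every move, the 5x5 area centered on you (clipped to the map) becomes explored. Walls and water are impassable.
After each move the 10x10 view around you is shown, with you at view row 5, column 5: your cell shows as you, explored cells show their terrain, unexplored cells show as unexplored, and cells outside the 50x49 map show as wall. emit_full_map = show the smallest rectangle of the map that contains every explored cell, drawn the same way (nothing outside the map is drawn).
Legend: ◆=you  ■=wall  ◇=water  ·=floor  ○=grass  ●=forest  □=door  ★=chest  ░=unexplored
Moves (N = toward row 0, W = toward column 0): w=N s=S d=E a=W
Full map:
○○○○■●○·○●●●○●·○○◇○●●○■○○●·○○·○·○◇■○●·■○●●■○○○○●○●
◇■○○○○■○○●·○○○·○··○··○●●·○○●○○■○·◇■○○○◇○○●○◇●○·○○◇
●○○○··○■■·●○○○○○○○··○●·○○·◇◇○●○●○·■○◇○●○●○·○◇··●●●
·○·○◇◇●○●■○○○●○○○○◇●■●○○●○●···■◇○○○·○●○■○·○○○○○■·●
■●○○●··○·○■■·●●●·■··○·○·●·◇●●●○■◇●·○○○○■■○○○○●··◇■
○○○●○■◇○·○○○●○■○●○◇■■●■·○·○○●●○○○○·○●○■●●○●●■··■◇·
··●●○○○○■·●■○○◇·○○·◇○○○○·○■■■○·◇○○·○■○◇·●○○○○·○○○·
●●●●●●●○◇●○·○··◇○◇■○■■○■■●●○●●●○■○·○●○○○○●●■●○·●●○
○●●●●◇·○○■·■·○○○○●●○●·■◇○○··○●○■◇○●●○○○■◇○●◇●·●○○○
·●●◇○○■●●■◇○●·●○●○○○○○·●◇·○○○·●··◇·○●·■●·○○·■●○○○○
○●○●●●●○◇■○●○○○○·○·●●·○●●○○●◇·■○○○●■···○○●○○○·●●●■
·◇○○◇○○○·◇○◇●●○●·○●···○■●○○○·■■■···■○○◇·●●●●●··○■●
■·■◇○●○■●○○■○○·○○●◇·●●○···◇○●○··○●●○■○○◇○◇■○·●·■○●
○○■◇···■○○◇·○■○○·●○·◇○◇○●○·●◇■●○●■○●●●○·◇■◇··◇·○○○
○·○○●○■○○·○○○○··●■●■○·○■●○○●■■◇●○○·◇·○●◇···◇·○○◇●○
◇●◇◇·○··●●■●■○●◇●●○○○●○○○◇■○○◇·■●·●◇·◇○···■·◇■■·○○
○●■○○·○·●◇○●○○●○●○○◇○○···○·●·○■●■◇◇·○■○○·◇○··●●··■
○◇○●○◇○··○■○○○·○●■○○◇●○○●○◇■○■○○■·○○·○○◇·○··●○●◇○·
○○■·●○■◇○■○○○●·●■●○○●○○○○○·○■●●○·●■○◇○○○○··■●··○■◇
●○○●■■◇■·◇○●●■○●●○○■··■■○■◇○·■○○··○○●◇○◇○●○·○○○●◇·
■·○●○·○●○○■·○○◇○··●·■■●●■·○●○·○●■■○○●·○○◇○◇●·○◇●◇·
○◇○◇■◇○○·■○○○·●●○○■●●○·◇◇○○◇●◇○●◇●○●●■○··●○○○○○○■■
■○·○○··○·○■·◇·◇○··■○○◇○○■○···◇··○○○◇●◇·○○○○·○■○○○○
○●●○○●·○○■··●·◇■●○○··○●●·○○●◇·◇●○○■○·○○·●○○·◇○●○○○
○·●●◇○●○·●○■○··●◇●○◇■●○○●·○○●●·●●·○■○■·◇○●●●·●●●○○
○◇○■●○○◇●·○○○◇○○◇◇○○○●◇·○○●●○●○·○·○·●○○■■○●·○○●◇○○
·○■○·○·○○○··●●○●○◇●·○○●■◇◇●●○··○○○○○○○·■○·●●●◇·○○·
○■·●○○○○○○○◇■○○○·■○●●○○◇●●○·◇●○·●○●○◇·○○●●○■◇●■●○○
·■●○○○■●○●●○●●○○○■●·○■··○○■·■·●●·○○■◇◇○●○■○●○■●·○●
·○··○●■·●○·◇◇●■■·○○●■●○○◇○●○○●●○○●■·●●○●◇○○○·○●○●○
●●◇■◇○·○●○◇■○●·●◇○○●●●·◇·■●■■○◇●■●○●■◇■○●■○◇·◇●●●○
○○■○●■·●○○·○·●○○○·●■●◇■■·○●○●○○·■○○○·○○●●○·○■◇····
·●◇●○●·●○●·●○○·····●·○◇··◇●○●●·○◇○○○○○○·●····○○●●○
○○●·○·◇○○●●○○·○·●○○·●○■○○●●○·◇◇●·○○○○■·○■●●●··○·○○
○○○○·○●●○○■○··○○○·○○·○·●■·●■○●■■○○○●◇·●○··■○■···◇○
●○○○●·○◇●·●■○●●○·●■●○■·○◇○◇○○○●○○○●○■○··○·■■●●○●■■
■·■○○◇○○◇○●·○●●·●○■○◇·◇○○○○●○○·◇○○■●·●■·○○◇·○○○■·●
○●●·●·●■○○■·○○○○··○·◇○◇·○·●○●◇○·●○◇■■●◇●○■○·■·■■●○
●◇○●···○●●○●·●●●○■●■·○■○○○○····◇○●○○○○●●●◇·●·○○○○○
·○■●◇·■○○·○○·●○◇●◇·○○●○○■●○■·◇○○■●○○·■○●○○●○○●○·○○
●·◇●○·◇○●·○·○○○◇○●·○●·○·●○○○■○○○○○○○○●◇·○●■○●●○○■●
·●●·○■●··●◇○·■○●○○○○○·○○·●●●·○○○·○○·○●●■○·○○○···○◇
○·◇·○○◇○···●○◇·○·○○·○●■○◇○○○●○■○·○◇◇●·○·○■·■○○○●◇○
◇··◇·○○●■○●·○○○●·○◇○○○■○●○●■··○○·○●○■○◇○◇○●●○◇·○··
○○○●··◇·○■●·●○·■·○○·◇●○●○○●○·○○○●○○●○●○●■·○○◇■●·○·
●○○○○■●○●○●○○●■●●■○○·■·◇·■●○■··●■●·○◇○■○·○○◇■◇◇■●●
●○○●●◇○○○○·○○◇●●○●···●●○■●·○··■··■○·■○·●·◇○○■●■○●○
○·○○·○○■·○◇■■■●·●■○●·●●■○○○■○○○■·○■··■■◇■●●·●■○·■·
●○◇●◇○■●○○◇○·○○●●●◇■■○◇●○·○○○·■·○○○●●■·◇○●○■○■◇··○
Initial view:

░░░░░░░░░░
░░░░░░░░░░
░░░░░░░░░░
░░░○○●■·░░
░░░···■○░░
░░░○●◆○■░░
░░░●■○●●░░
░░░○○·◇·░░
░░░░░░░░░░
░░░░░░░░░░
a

░░░░░░░░░░
░░░░░░░░░░
░░░░░░░░░░
░░░○○○●■·░
░░░■···■○░
░░░·○◆●○■░
░░░○●■○●●░
░░░●○○·◇·░
░░░░░░░░░░
░░░░░░░░░░

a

░░░░░░░░░░
░░░░░░░░░░
░░░░░░░░░░
░░░■○○○●■·
░░░■■···■○
░░░··◆●●○■
░░░●○●■○●●
░░░◇●○○·◇·
░░░░░░░░░░
░░░░░░░░░░

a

░░░░░░░░░░
░░░░░░░░░░
░░░░░░░░░░
░░░·■○○○●■
░░░■■■···■
░░░○·◆○●●○
░░░■●○●■○●
░░░■◇●○○·◇
░░░░░░░░░░
░░░░░░░░░░

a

░░░░░░░░░░
░░░░░░░░░░
░░░░░░░░░░
░░░◇·■○○○●
░░░·■■■···
░░░●○◆·○●●
░░░◇■●○●■○
░░░■■◇●○○·
░░░░░░░░░░
░░░░░░░░░░

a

░░░░░░░░░░
░░░░░░░░░░
░░░░░░░░░░
░░░●◇·■○○○
░░░○·■■■··
░░░○●◆··○●
░░░●◇■●○●■
░░░●■■◇●○○
░░░░░░░░░░
░░░░░░░░░░

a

░░░░░░░░░░
░░░░░░░░░░
░░░░░░░░░░
░░░○●◇·■○○
░░░○○·■■■·
░░░◇○◆○··○
░░░·●◇■●○●
░░░○●■■◇●○
░░░░░░░░░░
░░░░░░░░░░

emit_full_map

○●◇·■○○○●■·
○○·■■■···■○
◇○◆○··○●●○■
·●◇■●○●■○●●
○●■■◇●○○·◇·

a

░░░░░░░░░░
░░░░░░░░░░
░░░░░░░░░░
░░░○○●◇·■○
░░░○○○·■■■
░░░·◇◆●○··
░░░○·●◇■●○
░░░○○●■■◇●
░░░░░░░░░░
░░░░░░░░░░

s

░░░░░░░░░░
░░░░░░░░░░
░░░○○●◇·■○
░░░○○○·■■■
░░░·◇○●○··
░░░○·◆◇■●○
░░░○○●■■◇●
░░░◇■○○◇░░
░░░░░░░░░░
░░░░░░░░░░

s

░░░░░░░░░░
░░░○○●◇·■○
░░░○○○·■■■
░░░·◇○●○··
░░░○·●◇■●○
░░░○○◆■■◇●
░░░◇■○○◇░░
░░░○·●·○░░
░░░░░░░░░░
░░░░░░░░░░

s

░░░○○●◇·■○
░░░○○○·■■■
░░░·◇○●○··
░░░○·●◇■●○
░░░○○●■■◇●
░░░◇■◆○◇░░
░░░○·●·○░░
░░░○◇■○■░░
░░░░░░░░░░
░░░░░░░░░░

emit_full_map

○○●◇·■○○○●■·
○○○·■■■···■○
·◇○●○··○●●○■
○·●◇■●○●■○●●
○○●■■◇●○○·◇·
◇■◆○◇░░░░░░░
○·●·○░░░░░░░
○◇■○■░░░░░░░

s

░░░○○○·■■■
░░░·◇○●○··
░░░○·●◇■●○
░░░○○●■■◇●
░░░◇■○○◇░░
░░░○·◆·○░░
░░░○◇■○■░░
░░░○·○■●░░
░░░░░░░░░░
░░░░░░░░░░

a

░░░░○○○·■■
░░░░·◇○●○·
░░░░○·●◇■●
░░░●○○●■■◇
░░░○◇■○○◇░
░░░·○◆●·○░
░░░●○◇■○■░
░░░○○·○■●░
░░░░░░░░░░
░░░░░░░░░░

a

░░░░░○○○·■
░░░░░·◇○●○
░░░░░○·●◇■
░░░■●○○●■■
░░░○○◇■○○◇
░░░··◆·●·○
░░░○●○◇■○■
░░░○○○·○■●
░░░░░░░░░░
░░░░░░░░░░

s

░░░░░·◇○●○
░░░░░○·●◇■
░░░■●○○●■■
░░░○○◇■○○◇
░░░··○·●·○
░░░○●◆◇■○■
░░░○○○·○■●
░░░■○■◇○░░
░░░░░░░░░░
░░░░░░░░░░

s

░░░░░○·●◇■
░░░■●○○●■■
░░░○○◇■○○◇
░░░··○·●·○
░░░○●○◇■○■
░░░○○◆·○■●
░░░■○■◇○░░
░░░●■·○●░░
░░░░░░░░░░
░░░░░░░░░░

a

░░░░░░○·●◇
░░░░■●○○●■
░░░░○○◇■○○
░░░···○·●·
░░░○○●○◇■○
░░░○○◆○·○■
░░░■■○■◇○░
░░░●●■·○●░
░░░░░░░░░░
░░░░░░░░░░

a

░░░░░░░○·●
░░░░░■●○○●
░░░░░○○◇■○
░░░○···○·●
░░░●○○●○◇■
░░░○○◆○○·○
░░░·■■○■◇○
░░░■●●■·○●
░░░░░░░░░░
░░░░░░░░░░

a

░░░░░░░░○·
░░░░░░■●○○
░░░░░░○○◇■
░░░○○···○·
░░░◇●○○●○◇
░░░●○◆○○○·
░░░··■■○■◇
░░░■■●●■·○
░░░░░░░░░░
░░░░░░░░░░

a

░░░░░░░░░○
░░░░░░░■●○
░░░░░░░○○◇
░░░◇○○···○
░░░○◇●○○●○
░░░○●◆○○○○
░░░■··■■○■
░░░·■■●●■·
░░░░░░░░░░
░░░░░░░░░░

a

░░░░░░░░░░
░░░░░░░░■●
░░░░░░░░○○
░░░○◇○○···
░░░○○◇●○○●
░░░○○◆○○○○
░░░○■··■■○
░░░●·■■●●■
░░░░░░░░░░
░░░░░░░░░░

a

░░░░░░░░░░
░░░░░░░░░■
░░░░░░░░░○
░░░○○◇○○··
░░░■○○◇●○○
░░░●○◆●○○○
░░░○○■··■■
░░░·●·■■●●
░░░░░░░░░░
░░░░░░░░░░

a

░░░░░░░░░░
░░░░░░░░░░
░░░░░░░░░░
░░░●○○◇○○·
░░░●■○○◇●○
░░░■●◆○●○○
░░░●○○■··■
░░░··●·■■●
░░░░░░░░░░
░░░░░░░░░░

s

░░░░░░░░░░
░░░░░░░░░░
░░░●○○◇○○·
░░░●■○○◇●○
░░░■●○○●○○
░░░●○◆■··■
░░░··●·■■●
░░░○○■●●░░
░░░░░░░░░░
░░░░░░░░░░

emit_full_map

░░░░░░░░░○○●◇·■○○○●■·
░░░░░░░░░○○○·■■■···■○
░░░░░░░░░·◇○●○··○●●○■
░░░░░░░░░○·●◇■●○●■○●●
░░░░░░░■●○○●■■◇●○○·◇·
░░░░░░░○○◇■○○◇░░░░░░░
●○○◇○○···○·●·○░░░░░░░
●■○○◇●○○●○◇■○■░░░░░░░
■●○○●○○○○○·○■●░░░░░░░
●○◆■··■■○■◇○░░░░░░░░░
··●·■■●●■·○●░░░░░░░░░
○○■●●░░░░░░░░░░░░░░░░


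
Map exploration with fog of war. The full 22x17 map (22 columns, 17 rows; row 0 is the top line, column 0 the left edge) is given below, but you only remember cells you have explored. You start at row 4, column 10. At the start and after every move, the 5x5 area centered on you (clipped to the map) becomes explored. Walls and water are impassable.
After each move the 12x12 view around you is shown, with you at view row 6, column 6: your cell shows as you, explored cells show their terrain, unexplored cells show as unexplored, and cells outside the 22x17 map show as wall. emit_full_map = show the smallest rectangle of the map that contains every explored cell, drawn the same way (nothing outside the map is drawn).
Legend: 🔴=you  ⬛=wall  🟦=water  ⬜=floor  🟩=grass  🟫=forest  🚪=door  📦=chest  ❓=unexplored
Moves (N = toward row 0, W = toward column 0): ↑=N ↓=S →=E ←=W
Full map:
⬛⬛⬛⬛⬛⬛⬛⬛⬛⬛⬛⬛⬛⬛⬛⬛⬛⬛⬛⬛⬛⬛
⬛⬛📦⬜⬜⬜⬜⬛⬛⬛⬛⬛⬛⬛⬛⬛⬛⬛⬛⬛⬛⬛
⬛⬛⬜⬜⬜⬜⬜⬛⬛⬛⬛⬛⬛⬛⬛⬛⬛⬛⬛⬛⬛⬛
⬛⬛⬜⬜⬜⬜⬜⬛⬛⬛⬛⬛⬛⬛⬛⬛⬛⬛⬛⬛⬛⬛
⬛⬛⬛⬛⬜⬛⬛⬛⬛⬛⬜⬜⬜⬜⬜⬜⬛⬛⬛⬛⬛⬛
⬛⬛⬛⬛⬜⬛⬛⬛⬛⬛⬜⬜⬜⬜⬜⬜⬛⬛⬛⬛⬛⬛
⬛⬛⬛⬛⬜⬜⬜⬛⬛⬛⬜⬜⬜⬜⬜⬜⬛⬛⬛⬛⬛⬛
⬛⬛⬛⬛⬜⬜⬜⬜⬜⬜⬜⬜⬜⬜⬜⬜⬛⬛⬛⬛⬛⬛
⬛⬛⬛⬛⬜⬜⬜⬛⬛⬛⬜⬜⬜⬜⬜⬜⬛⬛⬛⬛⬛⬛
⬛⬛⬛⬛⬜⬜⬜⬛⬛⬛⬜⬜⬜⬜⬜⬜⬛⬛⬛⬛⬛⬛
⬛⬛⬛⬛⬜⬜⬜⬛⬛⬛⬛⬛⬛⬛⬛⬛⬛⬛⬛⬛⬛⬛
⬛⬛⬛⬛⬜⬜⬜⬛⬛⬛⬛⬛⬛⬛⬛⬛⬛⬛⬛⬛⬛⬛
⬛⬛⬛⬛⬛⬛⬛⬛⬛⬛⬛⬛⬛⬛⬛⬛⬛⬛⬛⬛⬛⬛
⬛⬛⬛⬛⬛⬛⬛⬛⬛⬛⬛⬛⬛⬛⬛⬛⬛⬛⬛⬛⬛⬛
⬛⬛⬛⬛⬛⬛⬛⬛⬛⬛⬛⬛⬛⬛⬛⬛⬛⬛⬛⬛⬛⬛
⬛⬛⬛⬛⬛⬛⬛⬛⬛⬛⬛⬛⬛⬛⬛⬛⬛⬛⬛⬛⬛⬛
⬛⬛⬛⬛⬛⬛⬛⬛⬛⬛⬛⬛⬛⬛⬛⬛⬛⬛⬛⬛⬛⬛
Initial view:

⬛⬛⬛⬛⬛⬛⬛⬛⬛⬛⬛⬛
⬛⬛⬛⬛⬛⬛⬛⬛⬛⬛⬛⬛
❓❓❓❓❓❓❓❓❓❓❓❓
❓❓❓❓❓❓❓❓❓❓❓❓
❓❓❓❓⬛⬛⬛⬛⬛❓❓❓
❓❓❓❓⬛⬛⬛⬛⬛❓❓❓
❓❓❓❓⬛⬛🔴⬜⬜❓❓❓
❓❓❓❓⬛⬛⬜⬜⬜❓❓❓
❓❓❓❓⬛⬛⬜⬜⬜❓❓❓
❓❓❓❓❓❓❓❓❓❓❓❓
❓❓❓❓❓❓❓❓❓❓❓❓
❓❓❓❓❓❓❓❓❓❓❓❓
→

⬛⬛⬛⬛⬛⬛⬛⬛⬛⬛⬛⬛
⬛⬛⬛⬛⬛⬛⬛⬛⬛⬛⬛⬛
❓❓❓❓❓❓❓❓❓❓❓❓
❓❓❓❓❓❓❓❓❓❓❓❓
❓❓❓⬛⬛⬛⬛⬛⬛❓❓❓
❓❓❓⬛⬛⬛⬛⬛⬛❓❓❓
❓❓❓⬛⬛⬜🔴⬜⬜❓❓❓
❓❓❓⬛⬛⬜⬜⬜⬜❓❓❓
❓❓❓⬛⬛⬜⬜⬜⬜❓❓❓
❓❓❓❓❓❓❓❓❓❓❓❓
❓❓❓❓❓❓❓❓❓❓❓❓
❓❓❓❓❓❓❓❓❓❓❓❓

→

⬛⬛⬛⬛⬛⬛⬛⬛⬛⬛⬛⬛
⬛⬛⬛⬛⬛⬛⬛⬛⬛⬛⬛⬛
❓❓❓❓❓❓❓❓❓❓❓❓
❓❓❓❓❓❓❓❓❓❓❓❓
❓❓⬛⬛⬛⬛⬛⬛⬛❓❓❓
❓❓⬛⬛⬛⬛⬛⬛⬛❓❓❓
❓❓⬛⬛⬜⬜🔴⬜⬜❓❓❓
❓❓⬛⬛⬜⬜⬜⬜⬜❓❓❓
❓❓⬛⬛⬜⬜⬜⬜⬜❓❓❓
❓❓❓❓❓❓❓❓❓❓❓❓
❓❓❓❓❓❓❓❓❓❓❓❓
❓❓❓❓❓❓❓❓❓❓❓❓

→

⬛⬛⬛⬛⬛⬛⬛⬛⬛⬛⬛⬛
⬛⬛⬛⬛⬛⬛⬛⬛⬛⬛⬛⬛
❓❓❓❓❓❓❓❓❓❓❓❓
❓❓❓❓❓❓❓❓❓❓❓❓
❓⬛⬛⬛⬛⬛⬛⬛⬛❓❓❓
❓⬛⬛⬛⬛⬛⬛⬛⬛❓❓❓
❓⬛⬛⬜⬜⬜🔴⬜⬜❓❓❓
❓⬛⬛⬜⬜⬜⬜⬜⬜❓❓❓
❓⬛⬛⬜⬜⬜⬜⬜⬜❓❓❓
❓❓❓❓❓❓❓❓❓❓❓❓
❓❓❓❓❓❓❓❓❓❓❓❓
❓❓❓❓❓❓❓❓❓❓❓❓

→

⬛⬛⬛⬛⬛⬛⬛⬛⬛⬛⬛⬛
⬛⬛⬛⬛⬛⬛⬛⬛⬛⬛⬛⬛
❓❓❓❓❓❓❓❓❓❓❓❓
❓❓❓❓❓❓❓❓❓❓❓❓
⬛⬛⬛⬛⬛⬛⬛⬛⬛❓❓❓
⬛⬛⬛⬛⬛⬛⬛⬛⬛❓❓❓
⬛⬛⬜⬜⬜⬜🔴⬜⬛❓❓❓
⬛⬛⬜⬜⬜⬜⬜⬜⬛❓❓❓
⬛⬛⬜⬜⬜⬜⬜⬜⬛❓❓❓
❓❓❓❓❓❓❓❓❓❓❓❓
❓❓❓❓❓❓❓❓❓❓❓❓
❓❓❓❓❓❓❓❓❓❓❓❓

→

⬛⬛⬛⬛⬛⬛⬛⬛⬛⬛⬛⬛
⬛⬛⬛⬛⬛⬛⬛⬛⬛⬛⬛⬛
❓❓❓❓❓❓❓❓❓❓❓❓
❓❓❓❓❓❓❓❓❓❓❓❓
⬛⬛⬛⬛⬛⬛⬛⬛⬛❓❓❓
⬛⬛⬛⬛⬛⬛⬛⬛⬛❓❓❓
⬛⬜⬜⬜⬜⬜🔴⬛⬛❓❓❓
⬛⬜⬜⬜⬜⬜⬜⬛⬛❓❓❓
⬛⬜⬜⬜⬜⬜⬜⬛⬛❓❓❓
❓❓❓❓❓❓❓❓❓❓❓❓
❓❓❓❓❓❓❓❓❓❓❓❓
❓❓❓❓❓❓❓❓❓❓❓❓

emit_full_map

⬛⬛⬛⬛⬛⬛⬛⬛⬛⬛
⬛⬛⬛⬛⬛⬛⬛⬛⬛⬛
⬛⬛⬜⬜⬜⬜⬜🔴⬛⬛
⬛⬛⬜⬜⬜⬜⬜⬜⬛⬛
⬛⬛⬜⬜⬜⬜⬜⬜⬛⬛

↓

⬛⬛⬛⬛⬛⬛⬛⬛⬛⬛⬛⬛
❓❓❓❓❓❓❓❓❓❓❓❓
❓❓❓❓❓❓❓❓❓❓❓❓
⬛⬛⬛⬛⬛⬛⬛⬛⬛❓❓❓
⬛⬛⬛⬛⬛⬛⬛⬛⬛❓❓❓
⬛⬜⬜⬜⬜⬜⬜⬛⬛❓❓❓
⬛⬜⬜⬜⬜⬜🔴⬛⬛❓❓❓
⬛⬜⬜⬜⬜⬜⬜⬛⬛❓❓❓
❓❓❓❓⬜⬜⬜⬛⬛❓❓❓
❓❓❓❓❓❓❓❓❓❓❓❓
❓❓❓❓❓❓❓❓❓❓❓❓
❓❓❓❓❓❓❓❓❓❓❓❓

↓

❓❓❓❓❓❓❓❓❓❓❓❓
❓❓❓❓❓❓❓❓❓❓❓❓
⬛⬛⬛⬛⬛⬛⬛⬛⬛❓❓❓
⬛⬛⬛⬛⬛⬛⬛⬛⬛❓❓❓
⬛⬜⬜⬜⬜⬜⬜⬛⬛❓❓❓
⬛⬜⬜⬜⬜⬜⬜⬛⬛❓❓❓
⬛⬜⬜⬜⬜⬜🔴⬛⬛❓❓❓
❓❓❓❓⬜⬜⬜⬛⬛❓❓❓
❓❓❓❓⬜⬜⬜⬛⬛❓❓❓
❓❓❓❓❓❓❓❓❓❓❓❓
❓❓❓❓❓❓❓❓❓❓❓❓
❓❓❓❓❓❓❓❓❓❓❓❓

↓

❓❓❓❓❓❓❓❓❓❓❓❓
⬛⬛⬛⬛⬛⬛⬛⬛⬛❓❓❓
⬛⬛⬛⬛⬛⬛⬛⬛⬛❓❓❓
⬛⬜⬜⬜⬜⬜⬜⬛⬛❓❓❓
⬛⬜⬜⬜⬜⬜⬜⬛⬛❓❓❓
⬛⬜⬜⬜⬜⬜⬜⬛⬛❓❓❓
❓❓❓❓⬜⬜🔴⬛⬛❓❓❓
❓❓❓❓⬜⬜⬜⬛⬛❓❓❓
❓❓❓❓⬜⬜⬜⬛⬛❓❓❓
❓❓❓❓❓❓❓❓❓❓❓❓
❓❓❓❓❓❓❓❓❓❓❓❓
❓❓❓❓❓❓❓❓❓❓❓❓

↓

⬛⬛⬛⬛⬛⬛⬛⬛⬛❓❓❓
⬛⬛⬛⬛⬛⬛⬛⬛⬛❓❓❓
⬛⬜⬜⬜⬜⬜⬜⬛⬛❓❓❓
⬛⬜⬜⬜⬜⬜⬜⬛⬛❓❓❓
⬛⬜⬜⬜⬜⬜⬜⬛⬛❓❓❓
❓❓❓❓⬜⬜⬜⬛⬛❓❓❓
❓❓❓❓⬜⬜🔴⬛⬛❓❓❓
❓❓❓❓⬜⬜⬜⬛⬛❓❓❓
❓❓❓❓⬛⬛⬛⬛⬛❓❓❓
❓❓❓❓❓❓❓❓❓❓❓❓
❓❓❓❓❓❓❓❓❓❓❓❓
❓❓❓❓❓❓❓❓❓❓❓❓

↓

⬛⬛⬛⬛⬛⬛⬛⬛⬛❓❓❓
⬛⬜⬜⬜⬜⬜⬜⬛⬛❓❓❓
⬛⬜⬜⬜⬜⬜⬜⬛⬛❓❓❓
⬛⬜⬜⬜⬜⬜⬜⬛⬛❓❓❓
❓❓❓❓⬜⬜⬜⬛⬛❓❓❓
❓❓❓❓⬜⬜⬜⬛⬛❓❓❓
❓❓❓❓⬜⬜🔴⬛⬛❓❓❓
❓❓❓❓⬛⬛⬛⬛⬛❓❓❓
❓❓❓❓⬛⬛⬛⬛⬛❓❓❓
❓❓❓❓❓❓❓❓❓❓❓❓
❓❓❓❓❓❓❓❓❓❓❓❓
❓❓❓❓❓❓❓❓❓❓❓❓

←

⬛⬛⬛⬛⬛⬛⬛⬛⬛⬛❓❓
⬛⬛⬜⬜⬜⬜⬜⬜⬛⬛❓❓
⬛⬛⬜⬜⬜⬜⬜⬜⬛⬛❓❓
⬛⬛⬜⬜⬜⬜⬜⬜⬛⬛❓❓
❓❓❓❓⬜⬜⬜⬜⬛⬛❓❓
❓❓❓❓⬜⬜⬜⬜⬛⬛❓❓
❓❓❓❓⬜⬜🔴⬜⬛⬛❓❓
❓❓❓❓⬛⬛⬛⬛⬛⬛❓❓
❓❓❓❓⬛⬛⬛⬛⬛⬛❓❓
❓❓❓❓❓❓❓❓❓❓❓❓
❓❓❓❓❓❓❓❓❓❓❓❓
❓❓❓❓❓❓❓❓❓❓❓❓

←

❓⬛⬛⬛⬛⬛⬛⬛⬛⬛⬛❓
❓⬛⬛⬜⬜⬜⬜⬜⬜⬛⬛❓
❓⬛⬛⬜⬜⬜⬜⬜⬜⬛⬛❓
❓⬛⬛⬜⬜⬜⬜⬜⬜⬛⬛❓
❓❓❓❓⬜⬜⬜⬜⬜⬛⬛❓
❓❓❓❓⬜⬜⬜⬜⬜⬛⬛❓
❓❓❓❓⬜⬜🔴⬜⬜⬛⬛❓
❓❓❓❓⬛⬛⬛⬛⬛⬛⬛❓
❓❓❓❓⬛⬛⬛⬛⬛⬛⬛❓
❓❓❓❓❓❓❓❓❓❓❓❓
❓❓❓❓❓❓❓❓❓❓❓❓
❓❓❓❓❓❓❓❓❓❓❓❓

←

❓❓⬛⬛⬛⬛⬛⬛⬛⬛⬛⬛
❓❓⬛⬛⬜⬜⬜⬜⬜⬜⬛⬛
❓❓⬛⬛⬜⬜⬜⬜⬜⬜⬛⬛
❓❓⬛⬛⬜⬜⬜⬜⬜⬜⬛⬛
❓❓❓❓⬜⬜⬜⬜⬜⬜⬛⬛
❓❓❓❓⬜⬜⬜⬜⬜⬜⬛⬛
❓❓❓❓⬜⬜🔴⬜⬜⬜⬛⬛
❓❓❓❓⬛⬛⬛⬛⬛⬛⬛⬛
❓❓❓❓⬛⬛⬛⬛⬛⬛⬛⬛
❓❓❓❓❓❓❓❓❓❓❓❓
❓❓❓❓❓❓❓❓❓❓❓❓
❓❓❓❓❓❓❓❓❓❓❓❓

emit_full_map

⬛⬛⬛⬛⬛⬛⬛⬛⬛⬛
⬛⬛⬛⬛⬛⬛⬛⬛⬛⬛
⬛⬛⬜⬜⬜⬜⬜⬜⬛⬛
⬛⬛⬜⬜⬜⬜⬜⬜⬛⬛
⬛⬛⬜⬜⬜⬜⬜⬜⬛⬛
❓❓⬜⬜⬜⬜⬜⬜⬛⬛
❓❓⬜⬜⬜⬜⬜⬜⬛⬛
❓❓⬜⬜🔴⬜⬜⬜⬛⬛
❓❓⬛⬛⬛⬛⬛⬛⬛⬛
❓❓⬛⬛⬛⬛⬛⬛⬛⬛

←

❓❓❓⬛⬛⬛⬛⬛⬛⬛⬛⬛
❓❓❓⬛⬛⬜⬜⬜⬜⬜⬜⬛
❓❓❓⬛⬛⬜⬜⬜⬜⬜⬜⬛
❓❓❓⬛⬛⬜⬜⬜⬜⬜⬜⬛
❓❓❓❓⬜⬜⬜⬜⬜⬜⬜⬛
❓❓❓❓⬛⬜⬜⬜⬜⬜⬜⬛
❓❓❓❓⬛⬜🔴⬜⬜⬜⬜⬛
❓❓❓❓⬛⬛⬛⬛⬛⬛⬛⬛
❓❓❓❓⬛⬛⬛⬛⬛⬛⬛⬛
❓❓❓❓❓❓❓❓❓❓❓❓
❓❓❓❓❓❓❓❓❓❓❓❓
❓❓❓❓❓❓❓❓❓❓❓❓

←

❓❓❓❓⬛⬛⬛⬛⬛⬛⬛⬛
❓❓❓❓⬛⬛⬜⬜⬜⬜⬜⬜
❓❓❓❓⬛⬛⬜⬜⬜⬜⬜⬜
❓❓❓❓⬛⬛⬜⬜⬜⬜⬜⬜
❓❓❓❓⬜⬜⬜⬜⬜⬜⬜⬜
❓❓❓❓⬛⬛⬜⬜⬜⬜⬜⬜
❓❓❓❓⬛⬛🔴⬜⬜⬜⬜⬜
❓❓❓❓⬛⬛⬛⬛⬛⬛⬛⬛
❓❓❓❓⬛⬛⬛⬛⬛⬛⬛⬛
❓❓❓❓❓❓❓❓❓❓❓❓
❓❓❓❓❓❓❓❓❓❓❓❓
❓❓❓❓❓❓❓❓❓❓❓❓

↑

❓❓❓❓⬛⬛⬛⬛⬛⬛⬛⬛
❓❓❓❓⬛⬛⬛⬛⬛⬛⬛⬛
❓❓❓❓⬛⬛⬜⬜⬜⬜⬜⬜
❓❓❓❓⬛⬛⬜⬜⬜⬜⬜⬜
❓❓❓❓⬛⬛⬜⬜⬜⬜⬜⬜
❓❓❓❓⬜⬜⬜⬜⬜⬜⬜⬜
❓❓❓❓⬛⬛🔴⬜⬜⬜⬜⬜
❓❓❓❓⬛⬛⬜⬜⬜⬜⬜⬜
❓❓❓❓⬛⬛⬛⬛⬛⬛⬛⬛
❓❓❓❓⬛⬛⬛⬛⬛⬛⬛⬛
❓❓❓❓❓❓❓❓❓❓❓❓
❓❓❓❓❓❓❓❓❓❓❓❓

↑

❓❓❓❓❓❓❓❓❓❓❓❓
❓❓❓❓⬛⬛⬛⬛⬛⬛⬛⬛
❓❓❓❓⬛⬛⬛⬛⬛⬛⬛⬛
❓❓❓❓⬛⬛⬜⬜⬜⬜⬜⬜
❓❓❓❓⬛⬛⬜⬜⬜⬜⬜⬜
❓❓❓❓⬛⬛⬜⬜⬜⬜⬜⬜
❓❓❓❓⬜⬜🔴⬜⬜⬜⬜⬜
❓❓❓❓⬛⬛⬜⬜⬜⬜⬜⬜
❓❓❓❓⬛⬛⬜⬜⬜⬜⬜⬜
❓❓❓❓⬛⬛⬛⬛⬛⬛⬛⬛
❓❓❓❓⬛⬛⬛⬛⬛⬛⬛⬛
❓❓❓❓❓❓❓❓❓❓❓❓

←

❓❓❓❓❓❓❓❓❓❓❓❓
❓❓❓❓❓⬛⬛⬛⬛⬛⬛⬛
❓❓❓❓❓⬛⬛⬛⬛⬛⬛⬛
❓❓❓❓❓⬛⬛⬜⬜⬜⬜⬜
❓❓❓❓⬛⬛⬛⬜⬜⬜⬜⬜
❓❓❓❓⬛⬛⬛⬜⬜⬜⬜⬜
❓❓❓❓⬜⬜🔴⬜⬜⬜⬜⬜
❓❓❓❓⬛⬛⬛⬜⬜⬜⬜⬜
❓❓❓❓⬛⬛⬛⬜⬜⬜⬜⬜
❓❓❓❓❓⬛⬛⬛⬛⬛⬛⬛
❓❓❓❓❓⬛⬛⬛⬛⬛⬛⬛
❓❓❓❓❓❓❓❓❓❓❓❓

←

❓❓❓❓❓❓❓❓❓❓❓❓
❓❓❓❓❓❓⬛⬛⬛⬛⬛⬛
❓❓❓❓❓❓⬛⬛⬛⬛⬛⬛
❓❓❓❓❓❓⬛⬛⬜⬜⬜⬜
❓❓❓❓⬛⬛⬛⬛⬜⬜⬜⬜
❓❓❓❓⬜⬛⬛⬛⬜⬜⬜⬜
❓❓❓❓⬜⬜🔴⬜⬜⬜⬜⬜
❓❓❓❓⬜⬛⬛⬛⬜⬜⬜⬜
❓❓❓❓⬜⬛⬛⬛⬜⬜⬜⬜
❓❓❓❓❓❓⬛⬛⬛⬛⬛⬛
❓❓❓❓❓❓⬛⬛⬛⬛⬛⬛
❓❓❓❓❓❓❓❓❓❓❓❓

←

❓❓❓❓❓❓❓❓❓❓❓❓
❓❓❓❓❓❓❓⬛⬛⬛⬛⬛
❓❓❓❓❓❓❓⬛⬛⬛⬛⬛
❓❓❓❓❓❓❓⬛⬛⬜⬜⬜
❓❓❓❓⬛⬛⬛⬛⬛⬜⬜⬜
❓❓❓❓⬜⬜⬛⬛⬛⬜⬜⬜
❓❓❓❓⬜⬜🔴⬜⬜⬜⬜⬜
❓❓❓❓⬜⬜⬛⬛⬛⬜⬜⬜
❓❓❓❓⬜⬜⬛⬛⬛⬜⬜⬜
❓❓❓❓❓❓❓⬛⬛⬛⬛⬛
❓❓❓❓❓❓❓⬛⬛⬛⬛⬛
❓❓❓❓❓❓❓❓❓❓❓❓

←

❓❓❓❓❓❓❓❓❓❓❓❓
❓❓❓❓❓❓❓❓⬛⬛⬛⬛
❓❓❓❓❓❓❓❓⬛⬛⬛⬛
❓❓❓❓❓❓❓❓⬛⬛⬜⬜
❓❓❓❓⬜⬛⬛⬛⬛⬛⬜⬜
❓❓❓❓⬜⬜⬜⬛⬛⬛⬜⬜
❓❓❓❓⬜⬜🔴⬜⬜⬜⬜⬜
❓❓❓❓⬜⬜⬜⬛⬛⬛⬜⬜
❓❓❓❓⬜⬜⬜⬛⬛⬛⬜⬜
❓❓❓❓❓❓❓❓⬛⬛⬛⬛
❓❓❓❓❓❓❓❓⬛⬛⬛⬛
❓❓❓❓❓❓❓❓❓❓❓❓

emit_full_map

❓❓❓❓⬛⬛⬛⬛⬛⬛⬛⬛⬛⬛
❓❓❓❓⬛⬛⬛⬛⬛⬛⬛⬛⬛⬛
❓❓❓❓⬛⬛⬜⬜⬜⬜⬜⬜⬛⬛
⬜⬛⬛⬛⬛⬛⬜⬜⬜⬜⬜⬜⬛⬛
⬜⬜⬜⬛⬛⬛⬜⬜⬜⬜⬜⬜⬛⬛
⬜⬜🔴⬜⬜⬜⬜⬜⬜⬜⬜⬜⬛⬛
⬜⬜⬜⬛⬛⬛⬜⬜⬜⬜⬜⬜⬛⬛
⬜⬜⬜⬛⬛⬛⬜⬜⬜⬜⬜⬜⬛⬛
❓❓❓❓⬛⬛⬛⬛⬛⬛⬛⬛⬛⬛
❓❓❓❓⬛⬛⬛⬛⬛⬛⬛⬛⬛⬛

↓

❓❓❓❓❓❓❓❓⬛⬛⬛⬛
❓❓❓❓❓❓❓❓⬛⬛⬛⬛
❓❓❓❓❓❓❓❓⬛⬛⬜⬜
❓❓❓❓⬜⬛⬛⬛⬛⬛⬜⬜
❓❓❓❓⬜⬜⬜⬛⬛⬛⬜⬜
❓❓❓❓⬜⬜⬜⬜⬜⬜⬜⬜
❓❓❓❓⬜⬜🔴⬛⬛⬛⬜⬜
❓❓❓❓⬜⬜⬜⬛⬛⬛⬜⬜
❓❓❓❓⬜⬜⬜⬛⬛⬛⬛⬛
❓❓❓❓❓❓❓❓⬛⬛⬛⬛
❓❓❓❓❓❓❓❓❓❓❓❓
❓❓❓❓❓❓❓❓❓❓❓❓

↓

❓❓❓❓❓❓❓❓⬛⬛⬛⬛
❓❓❓❓❓❓❓❓⬛⬛⬜⬜
❓❓❓❓⬜⬛⬛⬛⬛⬛⬜⬜
❓❓❓❓⬜⬜⬜⬛⬛⬛⬜⬜
❓❓❓❓⬜⬜⬜⬜⬜⬜⬜⬜
❓❓❓❓⬜⬜⬜⬛⬛⬛⬜⬜
❓❓❓❓⬜⬜🔴⬛⬛⬛⬜⬜
❓❓❓❓⬜⬜⬜⬛⬛⬛⬛⬛
❓❓❓❓⬜⬜⬜⬛⬛⬛⬛⬛
❓❓❓❓❓❓❓❓❓❓❓❓
❓❓❓❓❓❓❓❓❓❓❓❓
❓❓❓❓❓❓❓❓❓❓❓❓

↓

❓❓❓❓❓❓❓❓⬛⬛⬜⬜
❓❓❓❓⬜⬛⬛⬛⬛⬛⬜⬜
❓❓❓❓⬜⬜⬜⬛⬛⬛⬜⬜
❓❓❓❓⬜⬜⬜⬜⬜⬜⬜⬜
❓❓❓❓⬜⬜⬜⬛⬛⬛⬜⬜
❓❓❓❓⬜⬜⬜⬛⬛⬛⬜⬜
❓❓❓❓⬜⬜🔴⬛⬛⬛⬛⬛
❓❓❓❓⬜⬜⬜⬛⬛⬛⬛⬛
❓❓❓❓⬛⬛⬛⬛⬛❓❓❓
❓❓❓❓❓❓❓❓❓❓❓❓
❓❓❓❓❓❓❓❓❓❓❓❓
❓❓❓❓❓❓❓❓❓❓❓❓

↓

❓❓❓❓⬜⬛⬛⬛⬛⬛⬜⬜
❓❓❓❓⬜⬜⬜⬛⬛⬛⬜⬜
❓❓❓❓⬜⬜⬜⬜⬜⬜⬜⬜
❓❓❓❓⬜⬜⬜⬛⬛⬛⬜⬜
❓❓❓❓⬜⬜⬜⬛⬛⬛⬜⬜
❓❓❓❓⬜⬜⬜⬛⬛⬛⬛⬛
❓❓❓❓⬜⬜🔴⬛⬛⬛⬛⬛
❓❓❓❓⬛⬛⬛⬛⬛❓❓❓
❓❓❓❓⬛⬛⬛⬛⬛❓❓❓
❓❓❓❓❓❓❓❓❓❓❓❓
❓❓❓❓❓❓❓❓❓❓❓❓
❓❓❓❓❓❓❓❓❓❓❓❓

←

⬛❓❓❓❓⬜⬛⬛⬛⬛⬛⬜
⬛❓❓❓❓⬜⬜⬜⬛⬛⬛⬜
⬛❓❓❓❓⬜⬜⬜⬜⬜⬜⬜
⬛❓❓❓❓⬜⬜⬜⬛⬛⬛⬜
⬛❓❓❓⬛⬜⬜⬜⬛⬛⬛⬜
⬛❓❓❓⬛⬜⬜⬜⬛⬛⬛⬛
⬛❓❓❓⬛⬜🔴⬜⬛⬛⬛⬛
⬛❓❓❓⬛⬛⬛⬛⬛⬛❓❓
⬛❓❓❓⬛⬛⬛⬛⬛⬛❓❓
⬛❓❓❓❓❓❓❓❓❓❓❓
⬛❓❓❓❓❓❓❓❓❓❓❓
⬛❓❓❓❓❓❓❓❓❓❓❓

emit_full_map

❓❓❓❓❓⬛⬛⬛⬛⬛⬛⬛⬛⬛⬛
❓❓❓❓❓⬛⬛⬛⬛⬛⬛⬛⬛⬛⬛
❓❓❓❓❓⬛⬛⬜⬜⬜⬜⬜⬜⬛⬛
❓⬜⬛⬛⬛⬛⬛⬜⬜⬜⬜⬜⬜⬛⬛
❓⬜⬜⬜⬛⬛⬛⬜⬜⬜⬜⬜⬜⬛⬛
❓⬜⬜⬜⬜⬜⬜⬜⬜⬜⬜⬜⬜⬛⬛
❓⬜⬜⬜⬛⬛⬛⬜⬜⬜⬜⬜⬜⬛⬛
⬛⬜⬜⬜⬛⬛⬛⬜⬜⬜⬜⬜⬜⬛⬛
⬛⬜⬜⬜⬛⬛⬛⬛⬛⬛⬛⬛⬛⬛⬛
⬛⬜🔴⬜⬛⬛⬛⬛⬛⬛⬛⬛⬛⬛⬛
⬛⬛⬛⬛⬛⬛❓❓❓❓❓❓❓❓❓
⬛⬛⬛⬛⬛⬛❓❓❓❓❓❓❓❓❓
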